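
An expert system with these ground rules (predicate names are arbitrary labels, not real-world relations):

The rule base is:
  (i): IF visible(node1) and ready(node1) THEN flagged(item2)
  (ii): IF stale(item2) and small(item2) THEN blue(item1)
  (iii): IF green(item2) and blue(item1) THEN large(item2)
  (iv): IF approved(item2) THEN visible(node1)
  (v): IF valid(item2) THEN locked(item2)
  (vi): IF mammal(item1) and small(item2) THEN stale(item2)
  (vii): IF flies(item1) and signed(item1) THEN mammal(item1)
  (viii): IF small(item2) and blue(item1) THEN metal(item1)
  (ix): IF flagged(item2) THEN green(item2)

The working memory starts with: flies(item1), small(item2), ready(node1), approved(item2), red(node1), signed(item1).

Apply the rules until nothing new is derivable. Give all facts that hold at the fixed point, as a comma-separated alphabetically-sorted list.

approved(item2), blue(item1), flagged(item2), flies(item1), green(item2), large(item2), mammal(item1), metal(item1), ready(node1), red(node1), signed(item1), small(item2), stale(item2), visible(node1)

Round 1: (iv) [IF approved(item2) THEN visible(node1)]; (vii) [IF flies(item1) and signed(item1) THEN mammal(item1)]. Adds visible(node1), mammal(item1).
Round 2: (i) [IF visible(node1) and ready(node1) THEN flagged(item2)]; (vi) [IF mammal(item1) and small(item2) THEN stale(item2)]. Adds flagged(item2), stale(item2).
Round 3: (ii) [IF stale(item2) and small(item2) THEN blue(item1)]; (ix) [IF flagged(item2) THEN green(item2)]. Adds blue(item1), green(item2).
Round 4: (iii) [IF green(item2) and blue(item1) THEN large(item2)]; (viii) [IF small(item2) and blue(item1) THEN metal(item1)]. Adds large(item2), metal(item1).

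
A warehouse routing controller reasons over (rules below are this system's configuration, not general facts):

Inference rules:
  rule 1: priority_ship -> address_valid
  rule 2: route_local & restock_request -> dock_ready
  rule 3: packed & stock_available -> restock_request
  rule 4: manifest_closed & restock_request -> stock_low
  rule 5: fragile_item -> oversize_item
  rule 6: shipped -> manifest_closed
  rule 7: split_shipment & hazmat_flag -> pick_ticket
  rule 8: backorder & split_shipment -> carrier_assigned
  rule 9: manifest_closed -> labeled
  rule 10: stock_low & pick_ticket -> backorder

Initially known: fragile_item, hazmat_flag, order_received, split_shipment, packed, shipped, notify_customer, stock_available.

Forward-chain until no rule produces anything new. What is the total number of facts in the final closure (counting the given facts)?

[1] rule 3 [packed & stock_available -> restock_request]; rule 5 [fragile_item -> oversize_item]; rule 6 [shipped -> manifest_closed]; rule 7 [split_shipment & hazmat_flag -> pick_ticket]. ⇒ new: restock_request, oversize_item, manifest_closed, pick_ticket.
[2] rule 4 [manifest_closed & restock_request -> stock_low]; rule 9 [manifest_closed -> labeled]. ⇒ new: stock_low, labeled.
[3] rule 10 [stock_low & pick_ticket -> backorder]. ⇒ new: backorder.
[4] rule 8 [backorder & split_shipment -> carrier_assigned]. ⇒ new: carrier_assigned.
Closure: {backorder, carrier_assigned, fragile_item, hazmat_flag, labeled, manifest_closed, notify_customer, order_received, oversize_item, packed, pick_ticket, restock_request, shipped, split_shipment, stock_available, stock_low} — 16 facts.

16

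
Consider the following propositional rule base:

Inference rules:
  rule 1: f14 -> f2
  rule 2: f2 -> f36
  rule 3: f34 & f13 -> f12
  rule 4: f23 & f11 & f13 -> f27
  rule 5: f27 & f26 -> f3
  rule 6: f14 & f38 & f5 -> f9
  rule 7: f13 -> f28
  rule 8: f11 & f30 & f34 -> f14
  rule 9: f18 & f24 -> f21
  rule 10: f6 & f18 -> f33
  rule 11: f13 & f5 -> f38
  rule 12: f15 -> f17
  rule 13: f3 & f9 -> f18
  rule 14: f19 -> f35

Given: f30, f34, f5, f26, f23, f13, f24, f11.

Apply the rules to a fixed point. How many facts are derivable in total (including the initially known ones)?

19

[1] rule 3 [f34 & f13 -> f12]; rule 4 [f23 & f11 & f13 -> f27]; rule 7 [f13 -> f28]; rule 8 [f11 & f30 & f34 -> f14]; rule 11 [f13 & f5 -> f38]. ⇒ new: f12, f27, f28, f14, f38.
[2] rule 1 [f14 -> f2]; rule 5 [f27 & f26 -> f3]; rule 6 [f14 & f38 & f5 -> f9]. ⇒ new: f2, f3, f9.
[3] rule 2 [f2 -> f36]; rule 13 [f3 & f9 -> f18]. ⇒ new: f36, f18.
[4] rule 9 [f18 & f24 -> f21]. ⇒ new: f21.
Closure: {f11, f12, f13, f14, f18, f2, f21, f23, f24, f26, f27, f28, f3, f30, f34, f36, f38, f5, f9} — 19 facts.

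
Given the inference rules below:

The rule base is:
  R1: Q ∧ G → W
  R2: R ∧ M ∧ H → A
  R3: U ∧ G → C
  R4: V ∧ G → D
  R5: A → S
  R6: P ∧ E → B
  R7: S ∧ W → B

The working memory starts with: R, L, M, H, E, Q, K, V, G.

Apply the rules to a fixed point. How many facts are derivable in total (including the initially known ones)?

Round 1 fires R1, R2, R4, giving W, A, D.
Round 2 fires R5, giving S.
Round 3 fires R7, giving B.
Closure: {A, B, D, E, G, H, K, L, M, Q, R, S, V, W} — 14 facts.

14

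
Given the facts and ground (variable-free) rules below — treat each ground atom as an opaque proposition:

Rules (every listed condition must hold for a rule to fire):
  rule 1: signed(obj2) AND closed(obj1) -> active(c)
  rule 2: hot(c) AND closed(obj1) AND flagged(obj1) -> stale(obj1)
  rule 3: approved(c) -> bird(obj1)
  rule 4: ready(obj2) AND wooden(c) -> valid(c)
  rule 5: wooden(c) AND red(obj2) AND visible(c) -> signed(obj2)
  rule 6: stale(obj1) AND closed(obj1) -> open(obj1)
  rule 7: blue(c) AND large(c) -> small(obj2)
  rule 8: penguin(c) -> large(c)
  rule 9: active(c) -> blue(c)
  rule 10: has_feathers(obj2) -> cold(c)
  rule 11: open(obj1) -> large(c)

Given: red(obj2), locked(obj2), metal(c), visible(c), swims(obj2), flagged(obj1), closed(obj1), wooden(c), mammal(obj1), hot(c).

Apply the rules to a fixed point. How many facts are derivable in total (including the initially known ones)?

Round 1: rule 2 [hot(c) AND closed(obj1) AND flagged(obj1) -> stale(obj1)]; rule 5 [wooden(c) AND red(obj2) AND visible(c) -> signed(obj2)]. New: stale(obj1), signed(obj2).
Round 2: rule 1 [signed(obj2) AND closed(obj1) -> active(c)]; rule 6 [stale(obj1) AND closed(obj1) -> open(obj1)]. New: active(c), open(obj1).
Round 3: rule 9 [active(c) -> blue(c)]; rule 11 [open(obj1) -> large(c)]. New: blue(c), large(c).
Round 4: rule 7 [blue(c) AND large(c) -> small(obj2)]. New: small(obj2).
Closure: {active(c), blue(c), closed(obj1), flagged(obj1), hot(c), large(c), locked(obj2), mammal(obj1), metal(c), open(obj1), red(obj2), signed(obj2), small(obj2), stale(obj1), swims(obj2), visible(c), wooden(c)} — 17 facts.

17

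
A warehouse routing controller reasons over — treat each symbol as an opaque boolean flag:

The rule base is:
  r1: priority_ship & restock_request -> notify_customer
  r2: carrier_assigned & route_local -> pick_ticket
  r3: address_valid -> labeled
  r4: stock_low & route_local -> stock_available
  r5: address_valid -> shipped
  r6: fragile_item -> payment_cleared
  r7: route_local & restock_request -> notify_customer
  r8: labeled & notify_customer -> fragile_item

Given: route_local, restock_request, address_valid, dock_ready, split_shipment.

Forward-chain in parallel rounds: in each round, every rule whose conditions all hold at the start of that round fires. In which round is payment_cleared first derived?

3

[1] r3 [address_valid -> labeled]; r5 [address_valid -> shipped]; r7 [route_local & restock_request -> notify_customer]. ⇒ new: labeled, shipped, notify_customer.
[2] r8 [labeled & notify_customer -> fragile_item]. ⇒ new: fragile_item.
[3] r6 [fragile_item -> payment_cleared]. ⇒ new: payment_cleared.
payment_cleared first appears in round 3.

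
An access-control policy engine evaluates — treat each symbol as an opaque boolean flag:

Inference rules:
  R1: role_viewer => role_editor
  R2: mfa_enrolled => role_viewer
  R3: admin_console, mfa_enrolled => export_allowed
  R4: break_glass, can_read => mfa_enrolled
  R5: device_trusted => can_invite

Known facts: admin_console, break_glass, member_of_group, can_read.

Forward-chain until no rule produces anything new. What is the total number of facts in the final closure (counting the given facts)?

Round 1 — R4, derive mfa_enrolled.
Round 2 — R2, R3, derive role_viewer, export_allowed.
Round 3 — R1, derive role_editor.
Closure: {admin_console, break_glass, can_read, export_allowed, member_of_group, mfa_enrolled, role_editor, role_viewer} — 8 facts.

8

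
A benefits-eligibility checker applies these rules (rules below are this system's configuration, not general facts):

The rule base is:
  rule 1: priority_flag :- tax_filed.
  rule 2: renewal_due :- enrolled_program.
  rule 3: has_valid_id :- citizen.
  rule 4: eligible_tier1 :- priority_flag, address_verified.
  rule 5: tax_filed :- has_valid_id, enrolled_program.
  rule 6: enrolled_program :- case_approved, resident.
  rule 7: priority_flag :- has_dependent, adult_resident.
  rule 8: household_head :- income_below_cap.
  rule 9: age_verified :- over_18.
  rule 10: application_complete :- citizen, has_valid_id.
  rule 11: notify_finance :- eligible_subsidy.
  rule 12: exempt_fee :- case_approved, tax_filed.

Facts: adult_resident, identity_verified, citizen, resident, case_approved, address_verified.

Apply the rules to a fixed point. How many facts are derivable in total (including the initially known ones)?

[1] rule 3 [has_valid_id :- citizen.]; rule 6 [enrolled_program :- case_approved, resident.]. ⇒ new: has_valid_id, enrolled_program.
[2] rule 2 [renewal_due :- enrolled_program.]; rule 5 [tax_filed :- has_valid_id, enrolled_program.]; rule 10 [application_complete :- citizen, has_valid_id.]. ⇒ new: renewal_due, tax_filed, application_complete.
[3] rule 1 [priority_flag :- tax_filed.]; rule 12 [exempt_fee :- case_approved, tax_filed.]. ⇒ new: priority_flag, exempt_fee.
[4] rule 4 [eligible_tier1 :- priority_flag, address_verified.]. ⇒ new: eligible_tier1.
Closure: {address_verified, adult_resident, application_complete, case_approved, citizen, eligible_tier1, enrolled_program, exempt_fee, has_valid_id, identity_verified, priority_flag, renewal_due, resident, tax_filed} — 14 facts.

14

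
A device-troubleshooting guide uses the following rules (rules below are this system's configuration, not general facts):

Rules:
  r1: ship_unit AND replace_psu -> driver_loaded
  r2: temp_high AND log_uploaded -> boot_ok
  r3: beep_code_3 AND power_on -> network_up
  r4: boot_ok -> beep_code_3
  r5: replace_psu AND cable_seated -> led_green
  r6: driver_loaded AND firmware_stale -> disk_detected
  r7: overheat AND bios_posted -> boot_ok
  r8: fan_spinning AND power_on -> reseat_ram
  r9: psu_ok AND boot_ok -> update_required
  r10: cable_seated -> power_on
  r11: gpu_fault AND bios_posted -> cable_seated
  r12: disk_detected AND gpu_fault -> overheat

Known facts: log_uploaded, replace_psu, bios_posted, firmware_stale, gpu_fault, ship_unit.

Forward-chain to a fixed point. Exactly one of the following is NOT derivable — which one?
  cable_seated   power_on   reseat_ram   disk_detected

Round 1 fires r1, r11, giving driver_loaded, cable_seated.
Round 2 fires r5, r6, r10, giving led_green, disk_detected, power_on.
Round 3 fires r12, giving overheat.
Round 4 fires r7, giving boot_ok.
Round 5 fires r4, giving beep_code_3.
Round 6 fires r3, giving network_up.
Derived: disk_detected (round 2), power_on (round 2), cable_seated (round 1). reseat_ram never appears in any round.

reseat_ram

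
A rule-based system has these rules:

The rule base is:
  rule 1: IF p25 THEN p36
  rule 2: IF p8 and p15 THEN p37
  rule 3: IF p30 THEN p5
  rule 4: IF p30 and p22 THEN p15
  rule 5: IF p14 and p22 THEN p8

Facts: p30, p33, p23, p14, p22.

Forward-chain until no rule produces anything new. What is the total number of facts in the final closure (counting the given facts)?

9

Round 1: rule 3 [IF p30 THEN p5]; rule 4 [IF p30 and p22 THEN p15]; rule 5 [IF p14 and p22 THEN p8]. Adds p5, p15, p8.
Round 2: rule 2 [IF p8 and p15 THEN p37]. Adds p37.
Closure: {p14, p15, p22, p23, p30, p33, p37, p5, p8} — 9 facts.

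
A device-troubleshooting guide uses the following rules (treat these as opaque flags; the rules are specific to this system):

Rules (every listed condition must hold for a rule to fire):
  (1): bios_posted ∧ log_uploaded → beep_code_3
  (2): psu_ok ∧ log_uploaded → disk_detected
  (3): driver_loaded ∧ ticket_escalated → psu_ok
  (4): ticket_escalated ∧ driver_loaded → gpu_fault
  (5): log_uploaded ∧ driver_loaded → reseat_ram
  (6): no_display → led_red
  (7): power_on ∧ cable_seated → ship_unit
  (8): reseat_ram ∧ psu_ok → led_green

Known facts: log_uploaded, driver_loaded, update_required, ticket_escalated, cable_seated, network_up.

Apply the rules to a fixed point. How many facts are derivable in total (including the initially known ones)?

11

[1] (3) [driver_loaded ∧ ticket_escalated → psu_ok]; (4) [ticket_escalated ∧ driver_loaded → gpu_fault]; (5) [log_uploaded ∧ driver_loaded → reseat_ram]. ⇒ new: psu_ok, gpu_fault, reseat_ram.
[2] (2) [psu_ok ∧ log_uploaded → disk_detected]; (8) [reseat_ram ∧ psu_ok → led_green]. ⇒ new: disk_detected, led_green.
Closure: {cable_seated, disk_detected, driver_loaded, gpu_fault, led_green, log_uploaded, network_up, psu_ok, reseat_ram, ticket_escalated, update_required} — 11 facts.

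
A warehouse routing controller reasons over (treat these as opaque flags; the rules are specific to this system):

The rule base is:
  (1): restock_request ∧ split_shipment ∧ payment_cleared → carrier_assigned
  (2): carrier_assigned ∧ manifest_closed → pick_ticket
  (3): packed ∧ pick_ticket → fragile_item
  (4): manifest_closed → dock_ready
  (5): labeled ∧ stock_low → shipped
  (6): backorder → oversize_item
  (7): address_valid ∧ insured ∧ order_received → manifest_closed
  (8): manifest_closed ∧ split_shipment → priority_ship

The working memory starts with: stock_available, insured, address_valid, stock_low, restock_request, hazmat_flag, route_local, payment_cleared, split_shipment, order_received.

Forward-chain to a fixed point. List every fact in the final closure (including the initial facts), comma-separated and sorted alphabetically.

address_valid, carrier_assigned, dock_ready, hazmat_flag, insured, manifest_closed, order_received, payment_cleared, pick_ticket, priority_ship, restock_request, route_local, split_shipment, stock_available, stock_low

[1] (1) [restock_request ∧ split_shipment ∧ payment_cleared → carrier_assigned]; (7) [address_valid ∧ insured ∧ order_received → manifest_closed]. ⇒ new: carrier_assigned, manifest_closed.
[2] (2) [carrier_assigned ∧ manifest_closed → pick_ticket]; (4) [manifest_closed → dock_ready]; (8) [manifest_closed ∧ split_shipment → priority_ship]. ⇒ new: pick_ticket, dock_ready, priority_ship.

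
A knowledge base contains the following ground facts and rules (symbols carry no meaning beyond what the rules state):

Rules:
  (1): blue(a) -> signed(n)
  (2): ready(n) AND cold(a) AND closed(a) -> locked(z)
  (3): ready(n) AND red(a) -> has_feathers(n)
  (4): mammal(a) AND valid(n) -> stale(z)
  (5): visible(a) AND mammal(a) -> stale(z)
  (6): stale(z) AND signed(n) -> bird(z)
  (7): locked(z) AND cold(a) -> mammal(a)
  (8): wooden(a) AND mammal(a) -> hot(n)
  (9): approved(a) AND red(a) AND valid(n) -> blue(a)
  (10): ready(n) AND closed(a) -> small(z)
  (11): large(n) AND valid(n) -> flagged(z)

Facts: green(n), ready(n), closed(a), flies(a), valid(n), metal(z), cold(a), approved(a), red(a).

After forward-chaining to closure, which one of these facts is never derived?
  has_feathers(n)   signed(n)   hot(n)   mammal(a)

hot(n)

Round 1: (2) [ready(n) AND cold(a) AND closed(a) -> locked(z)]; (3) [ready(n) AND red(a) -> has_feathers(n)]; (9) [approved(a) AND red(a) AND valid(n) -> blue(a)]; (10) [ready(n) AND closed(a) -> small(z)]. Adds locked(z), has_feathers(n), blue(a), small(z).
Round 2: (1) [blue(a) -> signed(n)]; (7) [locked(z) AND cold(a) -> mammal(a)]. Adds signed(n), mammal(a).
Round 3: (4) [mammal(a) AND valid(n) -> stale(z)]. Adds stale(z).
Round 4: (6) [stale(z) AND signed(n) -> bird(z)]. Adds bird(z).
Derived: has_feathers(n) (round 1), signed(n) (round 2), mammal(a) (round 2). hot(n) never appears in any round.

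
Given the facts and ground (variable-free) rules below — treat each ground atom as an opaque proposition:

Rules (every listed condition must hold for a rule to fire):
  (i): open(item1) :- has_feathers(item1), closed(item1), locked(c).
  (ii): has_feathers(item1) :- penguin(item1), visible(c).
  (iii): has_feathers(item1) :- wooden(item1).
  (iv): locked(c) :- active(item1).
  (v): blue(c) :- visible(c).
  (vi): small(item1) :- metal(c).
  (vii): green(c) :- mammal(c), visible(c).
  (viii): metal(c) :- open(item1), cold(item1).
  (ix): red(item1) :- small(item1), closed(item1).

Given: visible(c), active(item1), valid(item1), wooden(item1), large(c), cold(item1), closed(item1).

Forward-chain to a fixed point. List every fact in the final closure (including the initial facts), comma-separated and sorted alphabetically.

Round 1 — (iii), (iv), (v), derive has_feathers(item1), locked(c), blue(c).
Round 2 — (i), derive open(item1).
Round 3 — (viii), derive metal(c).
Round 4 — (vi), derive small(item1).
Round 5 — (ix), derive red(item1).

active(item1), blue(c), closed(item1), cold(item1), has_feathers(item1), large(c), locked(c), metal(c), open(item1), red(item1), small(item1), valid(item1), visible(c), wooden(item1)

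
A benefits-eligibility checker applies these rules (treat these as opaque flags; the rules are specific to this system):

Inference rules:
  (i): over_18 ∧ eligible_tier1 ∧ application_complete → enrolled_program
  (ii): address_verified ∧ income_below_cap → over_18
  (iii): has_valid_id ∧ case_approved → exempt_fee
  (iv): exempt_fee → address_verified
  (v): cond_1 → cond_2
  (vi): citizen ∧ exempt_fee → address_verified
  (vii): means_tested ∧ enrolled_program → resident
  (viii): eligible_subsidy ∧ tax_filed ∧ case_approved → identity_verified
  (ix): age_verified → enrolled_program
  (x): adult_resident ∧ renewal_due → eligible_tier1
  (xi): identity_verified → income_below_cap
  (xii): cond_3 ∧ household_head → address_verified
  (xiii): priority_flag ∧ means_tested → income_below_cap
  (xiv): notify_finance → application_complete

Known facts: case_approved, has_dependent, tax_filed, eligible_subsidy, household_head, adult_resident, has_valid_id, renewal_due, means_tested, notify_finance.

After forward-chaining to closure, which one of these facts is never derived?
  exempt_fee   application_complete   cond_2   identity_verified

cond_2

Round 1: (iii) [has_valid_id ∧ case_approved → exempt_fee]; (viii) [eligible_subsidy ∧ tax_filed ∧ case_approved → identity_verified]; (x) [adult_resident ∧ renewal_due → eligible_tier1]; (xiv) [notify_finance → application_complete]. Adds exempt_fee, identity_verified, eligible_tier1, application_complete.
Round 2: (iv) [exempt_fee → address_verified]; (xi) [identity_verified → income_below_cap]. Adds address_verified, income_below_cap.
Round 3: (ii) [address_verified ∧ income_below_cap → over_18]. Adds over_18.
Round 4: (i) [over_18 ∧ eligible_tier1 ∧ application_complete → enrolled_program]. Adds enrolled_program.
Round 5: (vii) [means_tested ∧ enrolled_program → resident]. Adds resident.
Derived: identity_verified (round 1), application_complete (round 1), exempt_fee (round 1). cond_2 never appears in any round.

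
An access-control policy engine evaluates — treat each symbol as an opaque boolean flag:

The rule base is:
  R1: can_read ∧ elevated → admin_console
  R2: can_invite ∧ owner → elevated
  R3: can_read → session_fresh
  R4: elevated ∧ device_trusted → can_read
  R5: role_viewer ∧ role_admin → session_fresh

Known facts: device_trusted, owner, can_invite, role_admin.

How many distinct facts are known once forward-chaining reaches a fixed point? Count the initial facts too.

Round 1 fires R2, giving elevated.
Round 2 fires R4, giving can_read.
Round 3 fires R1, R3, giving admin_console, session_fresh.
Closure: {admin_console, can_invite, can_read, device_trusted, elevated, owner, role_admin, session_fresh} — 8 facts.

8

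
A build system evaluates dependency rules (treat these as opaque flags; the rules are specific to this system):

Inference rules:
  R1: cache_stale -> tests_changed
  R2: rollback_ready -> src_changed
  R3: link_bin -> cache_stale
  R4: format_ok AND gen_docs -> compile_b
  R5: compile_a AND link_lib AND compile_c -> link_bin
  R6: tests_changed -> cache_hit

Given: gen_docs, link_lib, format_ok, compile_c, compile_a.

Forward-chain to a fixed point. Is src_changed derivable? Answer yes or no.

Round 1: R4 [format_ok AND gen_docs -> compile_b]; R5 [compile_a AND link_lib AND compile_c -> link_bin]. Adds compile_b, link_bin.
Round 2: R3 [link_bin -> cache_stale]. Adds cache_stale.
Round 3: R1 [cache_stale -> tests_changed]. Adds tests_changed.
Round 4: R6 [tests_changed -> cache_hit]. Adds cache_hit.
Fixed point reached. src_changed is concluded only by R2; R2 needs rollback_ready (never derived).

no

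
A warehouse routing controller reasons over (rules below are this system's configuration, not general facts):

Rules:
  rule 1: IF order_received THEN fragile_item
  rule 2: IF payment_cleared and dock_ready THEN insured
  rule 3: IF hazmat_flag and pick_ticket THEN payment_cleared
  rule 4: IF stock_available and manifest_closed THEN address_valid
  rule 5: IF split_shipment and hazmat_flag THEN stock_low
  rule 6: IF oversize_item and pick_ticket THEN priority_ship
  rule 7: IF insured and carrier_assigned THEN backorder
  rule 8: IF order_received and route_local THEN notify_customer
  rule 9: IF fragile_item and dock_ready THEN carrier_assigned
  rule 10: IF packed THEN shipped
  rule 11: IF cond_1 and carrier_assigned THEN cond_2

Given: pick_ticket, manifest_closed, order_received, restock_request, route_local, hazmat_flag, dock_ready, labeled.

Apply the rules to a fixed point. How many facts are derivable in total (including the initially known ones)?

14

Round 1: rule 1 [IF order_received THEN fragile_item]; rule 3 [IF hazmat_flag and pick_ticket THEN payment_cleared]; rule 8 [IF order_received and route_local THEN notify_customer]. New: fragile_item, payment_cleared, notify_customer.
Round 2: rule 2 [IF payment_cleared and dock_ready THEN insured]; rule 9 [IF fragile_item and dock_ready THEN carrier_assigned]. New: insured, carrier_assigned.
Round 3: rule 7 [IF insured and carrier_assigned THEN backorder]. New: backorder.
Closure: {backorder, carrier_assigned, dock_ready, fragile_item, hazmat_flag, insured, labeled, manifest_closed, notify_customer, order_received, payment_cleared, pick_ticket, restock_request, route_local} — 14 facts.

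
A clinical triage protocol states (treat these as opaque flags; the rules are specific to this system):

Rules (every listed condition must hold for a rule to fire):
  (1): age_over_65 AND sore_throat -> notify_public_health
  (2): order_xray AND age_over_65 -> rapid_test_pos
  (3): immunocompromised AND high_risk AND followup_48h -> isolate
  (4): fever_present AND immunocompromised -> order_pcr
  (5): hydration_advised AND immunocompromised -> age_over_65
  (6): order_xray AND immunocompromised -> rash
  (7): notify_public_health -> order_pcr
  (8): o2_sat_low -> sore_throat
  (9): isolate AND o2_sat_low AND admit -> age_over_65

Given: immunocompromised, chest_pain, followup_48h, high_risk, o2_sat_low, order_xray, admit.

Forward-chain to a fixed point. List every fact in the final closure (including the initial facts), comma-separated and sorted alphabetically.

[1] (3) [immunocompromised AND high_risk AND followup_48h -> isolate]; (6) [order_xray AND immunocompromised -> rash]; (8) [o2_sat_low -> sore_throat]. ⇒ new: isolate, rash, sore_throat.
[2] (9) [isolate AND o2_sat_low AND admit -> age_over_65]. ⇒ new: age_over_65.
[3] (1) [age_over_65 AND sore_throat -> notify_public_health]; (2) [order_xray AND age_over_65 -> rapid_test_pos]. ⇒ new: notify_public_health, rapid_test_pos.
[4] (7) [notify_public_health -> order_pcr]. ⇒ new: order_pcr.

admit, age_over_65, chest_pain, followup_48h, high_risk, immunocompromised, isolate, notify_public_health, o2_sat_low, order_pcr, order_xray, rapid_test_pos, rash, sore_throat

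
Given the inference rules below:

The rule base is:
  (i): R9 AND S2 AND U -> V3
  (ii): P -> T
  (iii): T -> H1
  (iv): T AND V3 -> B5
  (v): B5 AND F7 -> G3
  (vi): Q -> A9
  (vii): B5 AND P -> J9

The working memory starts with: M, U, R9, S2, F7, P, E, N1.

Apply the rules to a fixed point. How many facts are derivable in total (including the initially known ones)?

14

Round 1: (i) [R9 AND S2 AND U -> V3]; (ii) [P -> T]. Adds V3, T.
Round 2: (iii) [T -> H1]; (iv) [T AND V3 -> B5]. Adds H1, B5.
Round 3: (v) [B5 AND F7 -> G3]; (vii) [B5 AND P -> J9]. Adds G3, J9.
Closure: {B5, E, F7, G3, H1, J9, M, N1, P, R9, S2, T, U, V3} — 14 facts.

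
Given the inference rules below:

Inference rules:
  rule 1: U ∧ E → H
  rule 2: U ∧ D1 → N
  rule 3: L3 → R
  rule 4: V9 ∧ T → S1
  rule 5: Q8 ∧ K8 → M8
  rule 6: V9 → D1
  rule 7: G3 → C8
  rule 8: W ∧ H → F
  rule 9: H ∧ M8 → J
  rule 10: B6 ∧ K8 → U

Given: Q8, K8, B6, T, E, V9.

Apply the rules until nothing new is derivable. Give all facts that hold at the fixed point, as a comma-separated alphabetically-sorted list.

Round 1: rule 4 [V9 ∧ T → S1]; rule 5 [Q8 ∧ K8 → M8]; rule 6 [V9 → D1]; rule 10 [B6 ∧ K8 → U]. New: S1, M8, D1, U.
Round 2: rule 1 [U ∧ E → H]; rule 2 [U ∧ D1 → N]. New: H, N.
Round 3: rule 9 [H ∧ M8 → J]. New: J.

B6, D1, E, H, J, K8, M8, N, Q8, S1, T, U, V9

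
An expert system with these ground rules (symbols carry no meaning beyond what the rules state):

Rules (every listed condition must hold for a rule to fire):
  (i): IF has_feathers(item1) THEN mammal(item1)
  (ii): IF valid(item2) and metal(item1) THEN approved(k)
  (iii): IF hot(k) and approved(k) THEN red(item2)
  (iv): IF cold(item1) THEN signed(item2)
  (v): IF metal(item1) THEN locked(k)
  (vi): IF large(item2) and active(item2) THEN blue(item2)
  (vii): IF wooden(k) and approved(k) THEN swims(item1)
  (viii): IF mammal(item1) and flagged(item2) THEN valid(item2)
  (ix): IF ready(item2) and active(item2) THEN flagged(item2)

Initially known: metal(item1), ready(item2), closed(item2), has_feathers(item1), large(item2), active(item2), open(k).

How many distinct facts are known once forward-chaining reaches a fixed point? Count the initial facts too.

13

Round 1: (i) [IF has_feathers(item1) THEN mammal(item1)]; (v) [IF metal(item1) THEN locked(k)]; (vi) [IF large(item2) and active(item2) THEN blue(item2)]; (ix) [IF ready(item2) and active(item2) THEN flagged(item2)]. Adds mammal(item1), locked(k), blue(item2), flagged(item2).
Round 2: (viii) [IF mammal(item1) and flagged(item2) THEN valid(item2)]. Adds valid(item2).
Round 3: (ii) [IF valid(item2) and metal(item1) THEN approved(k)]. Adds approved(k).
Closure: {active(item2), approved(k), blue(item2), closed(item2), flagged(item2), has_feathers(item1), large(item2), locked(k), mammal(item1), metal(item1), open(k), ready(item2), valid(item2)} — 13 facts.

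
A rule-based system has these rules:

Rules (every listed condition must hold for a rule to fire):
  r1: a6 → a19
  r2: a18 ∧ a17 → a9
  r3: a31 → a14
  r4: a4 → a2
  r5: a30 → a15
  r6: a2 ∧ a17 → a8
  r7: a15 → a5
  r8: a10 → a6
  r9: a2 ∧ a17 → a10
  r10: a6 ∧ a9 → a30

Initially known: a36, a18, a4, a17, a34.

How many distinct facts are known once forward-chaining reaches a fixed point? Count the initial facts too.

14

Round 1: r2 [a18 ∧ a17 → a9]; r4 [a4 → a2]. New: a9, a2.
Round 2: r6 [a2 ∧ a17 → a8]; r9 [a2 ∧ a17 → a10]. New: a8, a10.
Round 3: r8 [a10 → a6]. New: a6.
Round 4: r1 [a6 → a19]; r10 [a6 ∧ a9 → a30]. New: a19, a30.
Round 5: r5 [a30 → a15]. New: a15.
Round 6: r7 [a15 → a5]. New: a5.
Closure: {a10, a15, a17, a18, a19, a2, a30, a34, a36, a4, a5, a6, a8, a9} — 14 facts.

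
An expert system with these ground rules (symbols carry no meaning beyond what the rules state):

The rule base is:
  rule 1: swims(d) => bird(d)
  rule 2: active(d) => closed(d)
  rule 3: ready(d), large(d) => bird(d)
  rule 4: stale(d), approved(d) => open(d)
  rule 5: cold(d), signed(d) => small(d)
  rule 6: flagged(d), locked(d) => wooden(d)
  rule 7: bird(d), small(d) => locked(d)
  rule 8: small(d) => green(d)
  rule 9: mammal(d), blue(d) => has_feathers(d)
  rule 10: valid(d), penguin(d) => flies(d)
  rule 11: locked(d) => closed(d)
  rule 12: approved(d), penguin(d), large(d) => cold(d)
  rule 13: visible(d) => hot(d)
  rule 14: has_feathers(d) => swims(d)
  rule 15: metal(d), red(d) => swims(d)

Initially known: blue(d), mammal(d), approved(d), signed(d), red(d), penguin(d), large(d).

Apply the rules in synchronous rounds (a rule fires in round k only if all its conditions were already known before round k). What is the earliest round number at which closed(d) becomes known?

5

Round 1 — rule 9, rule 12, derive has_feathers(d), cold(d).
Round 2 — rule 5, rule 14, derive small(d), swims(d).
Round 3 — rule 1, rule 8, derive bird(d), green(d).
Round 4 — rule 7, derive locked(d).
Round 5 — rule 11, derive closed(d).
closed(d) first appears in round 5.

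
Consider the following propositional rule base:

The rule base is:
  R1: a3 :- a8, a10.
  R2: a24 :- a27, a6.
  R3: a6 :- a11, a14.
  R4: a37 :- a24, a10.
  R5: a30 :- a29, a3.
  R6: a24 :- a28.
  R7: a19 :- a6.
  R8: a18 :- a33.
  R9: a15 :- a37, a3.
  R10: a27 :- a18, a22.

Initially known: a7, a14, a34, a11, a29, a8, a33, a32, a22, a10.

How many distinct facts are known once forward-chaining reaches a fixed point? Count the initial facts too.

19

[1] R1 [a3 :- a8, a10.]; R3 [a6 :- a11, a14.]; R8 [a18 :- a33.]. ⇒ new: a3, a6, a18.
[2] R5 [a30 :- a29, a3.]; R7 [a19 :- a6.]; R10 [a27 :- a18, a22.]. ⇒ new: a30, a19, a27.
[3] R2 [a24 :- a27, a6.]. ⇒ new: a24.
[4] R4 [a37 :- a24, a10.]. ⇒ new: a37.
[5] R9 [a15 :- a37, a3.]. ⇒ new: a15.
Closure: {a10, a11, a14, a15, a18, a19, a22, a24, a27, a29, a3, a30, a32, a33, a34, a37, a6, a7, a8} — 19 facts.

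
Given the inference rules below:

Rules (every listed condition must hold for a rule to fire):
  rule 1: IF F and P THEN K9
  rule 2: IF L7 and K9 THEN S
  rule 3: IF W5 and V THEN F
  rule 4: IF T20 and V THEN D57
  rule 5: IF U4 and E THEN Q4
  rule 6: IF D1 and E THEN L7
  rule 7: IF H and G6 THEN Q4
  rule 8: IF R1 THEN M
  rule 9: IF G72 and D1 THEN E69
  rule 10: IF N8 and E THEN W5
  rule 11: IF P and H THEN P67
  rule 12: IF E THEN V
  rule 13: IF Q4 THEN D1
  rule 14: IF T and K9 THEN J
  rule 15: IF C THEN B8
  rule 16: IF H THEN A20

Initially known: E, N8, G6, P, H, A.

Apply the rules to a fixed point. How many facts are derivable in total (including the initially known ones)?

Round 1: rule 7 [IF H and G6 THEN Q4]; rule 10 [IF N8 and E THEN W5]; rule 11 [IF P and H THEN P67]; rule 12 [IF E THEN V]; rule 16 [IF H THEN A20]. Adds Q4, W5, P67, V, A20.
Round 2: rule 3 [IF W5 and V THEN F]; rule 13 [IF Q4 THEN D1]. Adds F, D1.
Round 3: rule 1 [IF F and P THEN K9]; rule 6 [IF D1 and E THEN L7]. Adds K9, L7.
Round 4: rule 2 [IF L7 and K9 THEN S]. Adds S.
Closure: {A, A20, D1, E, F, G6, H, K9, L7, N8, P, P67, Q4, S, V, W5} — 16 facts.

16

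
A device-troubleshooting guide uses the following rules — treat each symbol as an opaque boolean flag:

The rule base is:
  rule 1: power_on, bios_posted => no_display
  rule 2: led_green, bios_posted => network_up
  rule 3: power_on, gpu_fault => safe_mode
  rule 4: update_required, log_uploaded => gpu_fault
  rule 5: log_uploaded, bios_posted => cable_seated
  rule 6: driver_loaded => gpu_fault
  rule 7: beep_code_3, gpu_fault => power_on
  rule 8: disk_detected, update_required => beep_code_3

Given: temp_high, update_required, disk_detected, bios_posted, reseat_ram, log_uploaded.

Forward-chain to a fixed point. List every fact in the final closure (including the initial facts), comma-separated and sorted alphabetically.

Round 1 — rule 4, rule 5, rule 8, derive gpu_fault, cable_seated, beep_code_3.
Round 2 — rule 7, derive power_on.
Round 3 — rule 1, rule 3, derive no_display, safe_mode.

beep_code_3, bios_posted, cable_seated, disk_detected, gpu_fault, log_uploaded, no_display, power_on, reseat_ram, safe_mode, temp_high, update_required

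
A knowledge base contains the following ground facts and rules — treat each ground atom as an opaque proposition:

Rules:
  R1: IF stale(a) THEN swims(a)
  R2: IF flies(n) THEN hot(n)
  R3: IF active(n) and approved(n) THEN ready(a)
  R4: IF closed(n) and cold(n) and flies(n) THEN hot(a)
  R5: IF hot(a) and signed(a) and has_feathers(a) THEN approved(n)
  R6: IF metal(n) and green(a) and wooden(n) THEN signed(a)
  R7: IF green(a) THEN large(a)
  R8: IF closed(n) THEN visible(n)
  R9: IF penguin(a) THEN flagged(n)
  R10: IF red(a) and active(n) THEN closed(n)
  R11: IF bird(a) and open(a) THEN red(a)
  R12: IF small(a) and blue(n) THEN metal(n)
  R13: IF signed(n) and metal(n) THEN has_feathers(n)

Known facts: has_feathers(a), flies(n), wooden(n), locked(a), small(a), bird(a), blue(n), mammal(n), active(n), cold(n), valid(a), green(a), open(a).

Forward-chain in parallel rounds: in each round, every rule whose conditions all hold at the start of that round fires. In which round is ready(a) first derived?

Round 1: R2 [IF flies(n) THEN hot(n)]; R7 [IF green(a) THEN large(a)]; R11 [IF bird(a) and open(a) THEN red(a)]; R12 [IF small(a) and blue(n) THEN metal(n)]. Adds hot(n), large(a), red(a), metal(n).
Round 2: R6 [IF metal(n) and green(a) and wooden(n) THEN signed(a)]; R10 [IF red(a) and active(n) THEN closed(n)]. Adds signed(a), closed(n).
Round 3: R4 [IF closed(n) and cold(n) and flies(n) THEN hot(a)]; R8 [IF closed(n) THEN visible(n)]. Adds hot(a), visible(n).
Round 4: R5 [IF hot(a) and signed(a) and has_feathers(a) THEN approved(n)]. Adds approved(n).
Round 5: R3 [IF active(n) and approved(n) THEN ready(a)]. Adds ready(a).
ready(a) first appears in round 5.

5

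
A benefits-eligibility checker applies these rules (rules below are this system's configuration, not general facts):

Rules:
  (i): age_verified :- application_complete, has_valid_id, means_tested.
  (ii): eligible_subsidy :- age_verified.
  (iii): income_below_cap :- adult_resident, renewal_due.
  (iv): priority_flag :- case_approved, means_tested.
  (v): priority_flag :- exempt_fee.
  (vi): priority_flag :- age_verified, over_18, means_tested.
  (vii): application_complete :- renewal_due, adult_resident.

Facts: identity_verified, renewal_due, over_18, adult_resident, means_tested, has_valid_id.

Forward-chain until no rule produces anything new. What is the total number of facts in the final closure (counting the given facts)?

11

Round 1: (iii) [income_below_cap :- adult_resident, renewal_due.]; (vii) [application_complete :- renewal_due, adult_resident.]. Adds income_below_cap, application_complete.
Round 2: (i) [age_verified :- application_complete, has_valid_id, means_tested.]. Adds age_verified.
Round 3: (ii) [eligible_subsidy :- age_verified.]; (vi) [priority_flag :- age_verified, over_18, means_tested.]. Adds eligible_subsidy, priority_flag.
Closure: {adult_resident, age_verified, application_complete, eligible_subsidy, has_valid_id, identity_verified, income_below_cap, means_tested, over_18, priority_flag, renewal_due} — 11 facts.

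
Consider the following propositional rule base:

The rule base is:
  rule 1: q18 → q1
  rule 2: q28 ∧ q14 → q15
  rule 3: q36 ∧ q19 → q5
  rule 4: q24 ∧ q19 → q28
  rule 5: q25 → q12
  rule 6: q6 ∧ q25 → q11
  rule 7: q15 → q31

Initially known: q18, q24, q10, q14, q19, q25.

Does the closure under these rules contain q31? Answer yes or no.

yes

[1] rule 1 [q18 → q1]; rule 4 [q24 ∧ q19 → q28]; rule 5 [q25 → q12]. ⇒ new: q1, q28, q12.
[2] rule 2 [q28 ∧ q14 → q15]. ⇒ new: q15.
[3] rule 7 [q15 → q31]. ⇒ new: q31.
q31 appears in round 3, so it is derivable.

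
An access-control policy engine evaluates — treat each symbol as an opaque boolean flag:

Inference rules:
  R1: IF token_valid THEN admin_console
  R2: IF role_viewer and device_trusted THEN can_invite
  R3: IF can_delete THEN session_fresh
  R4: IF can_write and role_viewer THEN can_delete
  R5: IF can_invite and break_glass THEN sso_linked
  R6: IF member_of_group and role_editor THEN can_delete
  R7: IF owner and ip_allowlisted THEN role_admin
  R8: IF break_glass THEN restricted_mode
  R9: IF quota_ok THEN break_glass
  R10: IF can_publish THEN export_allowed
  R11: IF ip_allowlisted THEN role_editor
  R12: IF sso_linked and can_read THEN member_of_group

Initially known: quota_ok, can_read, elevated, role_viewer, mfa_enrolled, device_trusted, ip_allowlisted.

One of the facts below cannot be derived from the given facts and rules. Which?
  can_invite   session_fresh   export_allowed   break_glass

Round 1: R2 [IF role_viewer and device_trusted THEN can_invite]; R9 [IF quota_ok THEN break_glass]; R11 [IF ip_allowlisted THEN role_editor]. New: can_invite, break_glass, role_editor.
Round 2: R5 [IF can_invite and break_glass THEN sso_linked]; R8 [IF break_glass THEN restricted_mode]. New: sso_linked, restricted_mode.
Round 3: R12 [IF sso_linked and can_read THEN member_of_group]. New: member_of_group.
Round 4: R6 [IF member_of_group and role_editor THEN can_delete]. New: can_delete.
Round 5: R3 [IF can_delete THEN session_fresh]. New: session_fresh.
Derived: can_invite (round 1), session_fresh (round 5), break_glass (round 1). export_allowed never appears in any round.

export_allowed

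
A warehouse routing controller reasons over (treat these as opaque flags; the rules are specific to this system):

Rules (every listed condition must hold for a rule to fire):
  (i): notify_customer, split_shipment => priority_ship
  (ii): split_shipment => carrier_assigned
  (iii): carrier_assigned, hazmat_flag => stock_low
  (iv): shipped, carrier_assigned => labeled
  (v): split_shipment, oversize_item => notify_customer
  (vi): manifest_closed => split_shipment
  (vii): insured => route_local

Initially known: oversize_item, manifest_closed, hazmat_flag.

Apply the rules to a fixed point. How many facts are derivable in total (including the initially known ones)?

Round 1 fires (vi), giving split_shipment.
Round 2 fires (ii), (v), giving carrier_assigned, notify_customer.
Round 3 fires (i), (iii), giving priority_ship, stock_low.
Closure: {carrier_assigned, hazmat_flag, manifest_closed, notify_customer, oversize_item, priority_ship, split_shipment, stock_low} — 8 facts.

8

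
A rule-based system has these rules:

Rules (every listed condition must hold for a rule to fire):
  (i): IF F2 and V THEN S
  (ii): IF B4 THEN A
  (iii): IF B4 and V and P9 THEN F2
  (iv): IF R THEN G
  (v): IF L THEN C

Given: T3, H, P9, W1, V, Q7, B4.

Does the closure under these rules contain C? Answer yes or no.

Round 1: (ii) [IF B4 THEN A]; (iii) [IF B4 and V and P9 THEN F2]. Adds A, F2.
Round 2: (i) [IF F2 and V THEN S]. Adds S.
Fixed point reached. C is concluded only by (v); (v) needs L (never derived).

no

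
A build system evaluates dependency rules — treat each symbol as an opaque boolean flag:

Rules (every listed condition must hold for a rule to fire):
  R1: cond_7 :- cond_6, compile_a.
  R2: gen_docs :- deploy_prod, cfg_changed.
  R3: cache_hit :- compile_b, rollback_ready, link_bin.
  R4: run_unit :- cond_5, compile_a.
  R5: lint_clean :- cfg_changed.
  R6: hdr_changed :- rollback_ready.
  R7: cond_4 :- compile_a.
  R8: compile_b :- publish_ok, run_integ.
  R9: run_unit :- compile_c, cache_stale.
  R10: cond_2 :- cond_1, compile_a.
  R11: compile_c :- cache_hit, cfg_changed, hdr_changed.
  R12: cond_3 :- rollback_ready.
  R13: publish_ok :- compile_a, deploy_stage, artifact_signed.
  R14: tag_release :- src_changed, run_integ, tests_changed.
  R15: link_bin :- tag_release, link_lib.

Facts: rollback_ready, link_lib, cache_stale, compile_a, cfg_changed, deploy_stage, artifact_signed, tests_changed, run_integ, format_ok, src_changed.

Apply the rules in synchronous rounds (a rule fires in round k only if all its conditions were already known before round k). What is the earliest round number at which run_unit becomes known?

[1] R5 [lint_clean :- cfg_changed.]; R6 [hdr_changed :- rollback_ready.]; R7 [cond_4 :- compile_a.]; R12 [cond_3 :- rollback_ready.]; R13 [publish_ok :- compile_a, deploy_stage, artifact_signed.]; R14 [tag_release :- src_changed, run_integ, tests_changed.]. ⇒ new: lint_clean, hdr_changed, cond_4, cond_3, publish_ok, tag_release.
[2] R8 [compile_b :- publish_ok, run_integ.]; R15 [link_bin :- tag_release, link_lib.]. ⇒ new: compile_b, link_bin.
[3] R3 [cache_hit :- compile_b, rollback_ready, link_bin.]. ⇒ new: cache_hit.
[4] R11 [compile_c :- cache_hit, cfg_changed, hdr_changed.]. ⇒ new: compile_c.
[5] R9 [run_unit :- compile_c, cache_stale.]. ⇒ new: run_unit.
run_unit first appears in round 5.

5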